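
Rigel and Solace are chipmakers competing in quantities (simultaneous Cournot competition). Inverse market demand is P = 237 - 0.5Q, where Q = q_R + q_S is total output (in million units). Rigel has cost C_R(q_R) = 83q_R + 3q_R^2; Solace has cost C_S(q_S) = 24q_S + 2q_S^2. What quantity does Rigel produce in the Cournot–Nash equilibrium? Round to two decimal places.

19.09

Rigel's profit: π_R = (237 - 0.5Q)q_R - (83q_R + 3q_R²). Setting ∂π_R/∂q_R = 0: 154 - 7q_R - (1/2)(q_S) = 0.
Solace's first-order condition: 213 - 5q_S - (1/2)(q_R) = 0.
So q_R = (154 - (1/2)q_S)/7 and q_S = (213 - (1/2)q_R)/5.
Substituting one into the other gives q_R = 19.0935 and q_S = 40.6906.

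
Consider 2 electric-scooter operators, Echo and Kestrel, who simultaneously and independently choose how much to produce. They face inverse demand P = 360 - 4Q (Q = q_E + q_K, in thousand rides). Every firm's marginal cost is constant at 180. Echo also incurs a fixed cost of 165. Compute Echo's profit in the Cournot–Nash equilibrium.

735

Each firm earns π_i = (360 - 4Q)q_i - 180q_i.
First-order condition (treating rivals' output as given): 180 - 8q_i - 4q_j = 0.
By symmetry each firm produces the same amount; substituting q_j = q_i yields q_i = 180/12 = 15.
Price P = 360 - 4·30 = 240.
Echo's profit: (240 - 180)·15 - 165 = 735.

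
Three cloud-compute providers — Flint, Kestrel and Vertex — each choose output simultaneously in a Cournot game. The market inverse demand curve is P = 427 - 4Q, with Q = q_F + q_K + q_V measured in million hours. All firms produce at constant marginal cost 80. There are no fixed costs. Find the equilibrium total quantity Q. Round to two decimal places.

A representative firm's profit is π_i = q_i(427 - 4Q) - 80q_i.
Setting ∂π_i/∂q_i = 0 with rivals' quantities fixed: 347 - 8q_i - 4·Σ_{j≠i} q_j = 0.
With identical firms every q_j equals q_i, so Σ_{j≠i} q_j = 2q_i and 347 = 16q_i, giving q_i = 347/16.
Total output Q = 347/16 + 347/16 + 347/16 = 1041/16.

65.06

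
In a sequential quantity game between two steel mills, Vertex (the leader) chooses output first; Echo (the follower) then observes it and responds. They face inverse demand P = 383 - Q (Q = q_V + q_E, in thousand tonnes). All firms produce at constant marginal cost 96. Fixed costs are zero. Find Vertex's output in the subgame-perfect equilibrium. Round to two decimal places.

The follower Echo best-responds to any q_V: π_E = (383 - Q)q_E - 96q_E.
∂π_E/∂q_E = 287 - q_V - 2q_E = 0 gives the reaction function q_E = (287 - q_V)/2.
Vertex substitutes q_E(q_V) into its own profit: π_V = q_V(383 - q_V - (287 - q_V)/2) - 96q_V = (479/2 - (1/2)q_V)q_V - 96q_V.
Maximising: ∂π_V/∂q_V = 287/2 - q_V = 0, giving q_V = 287/2.
Then q_E = (287 - 287/2)/2 = 287/4.

143.50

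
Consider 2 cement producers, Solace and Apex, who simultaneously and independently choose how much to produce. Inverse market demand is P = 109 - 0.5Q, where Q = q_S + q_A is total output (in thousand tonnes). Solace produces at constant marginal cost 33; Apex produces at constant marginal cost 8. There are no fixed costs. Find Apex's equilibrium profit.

3528

Solace's profit: π_S = (109 - 0.5Q)q_S - (33q_S). Setting ∂π_S/∂q_S = 0: 76 - q_S - (1/2)(q_A) = 0.
Apex's profit: π_A = (109 - 0.5Q)q_A - (8q_A). Setting ∂π_A/∂q_A = 0: 101 - q_A - (1/2)(q_S) = 0.
Best responses: q_S = (76 - (1/2)q_A), q_A = (101 - (1/2)q_S).
Substituting one into the other gives q_S = 34 and q_A = 84.
Price P = 109 - (1/2)·118 = 50.
Apex's profit: (50 - 8)·84 = 3528.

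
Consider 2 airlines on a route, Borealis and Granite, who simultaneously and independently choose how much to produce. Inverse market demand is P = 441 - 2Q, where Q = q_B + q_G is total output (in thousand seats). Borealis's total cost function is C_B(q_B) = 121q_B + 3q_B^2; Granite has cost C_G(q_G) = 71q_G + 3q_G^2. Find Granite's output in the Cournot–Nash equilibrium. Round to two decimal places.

31.88

Borealis's profit: π_B = (441 - 2Q)q_B - (121q_B + 3q_B²). Setting ∂π_B/∂q_B = 0: 320 - 10q_B - 2(q_G) = 0.
Granite's profit: π_G = (441 - 2Q)q_G - (71q_G + 3q_G²). Setting ∂π_G/∂q_G = 0: 370 - 10q_G - 2(q_B) = 0.
So q_B = (320 - 2q_G)/10 and q_G = (370 - 2q_B)/10.
Substituting one into the other gives q_B = 205/8 and q_G = 255/8.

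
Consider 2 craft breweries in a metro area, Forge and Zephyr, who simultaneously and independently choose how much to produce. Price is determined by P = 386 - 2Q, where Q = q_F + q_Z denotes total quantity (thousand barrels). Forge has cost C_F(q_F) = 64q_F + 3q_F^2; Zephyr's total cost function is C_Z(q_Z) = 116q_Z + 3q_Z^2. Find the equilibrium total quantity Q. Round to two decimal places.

49.33

Forge's profit: π_F = (386 - 2Q)q_F - (64q_F + 3q_F²). Setting ∂π_F/∂q_F = 0: 322 - 10q_F - 2(q_Z) = 0.
Zephyr's profit: π_Z = (386 - 2Q)q_Z - (116q_Z + 3q_Z²). Setting ∂π_Z/∂q_Z = 0: 270 - 10q_Z - 2(q_F) = 0.
So q_F = (322 - 2q_Z)/10 and q_Z = (270 - 2q_F)/10.
Solving the pair: q_F = 335/12, q_Z = 257/12.
Total output Q = 335/12 + 257/12 = 148/3.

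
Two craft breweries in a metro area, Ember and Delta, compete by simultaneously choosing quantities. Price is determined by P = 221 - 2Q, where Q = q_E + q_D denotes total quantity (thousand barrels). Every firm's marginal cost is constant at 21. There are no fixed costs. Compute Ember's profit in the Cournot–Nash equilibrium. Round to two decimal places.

2222.22

A representative firm's profit is π_i = q_i(221 - 2Q) - 21q_i.
First-order condition (treating rivals' output as given): 200 - 4q_i - 2q_j = 0.
With identical firms every q_j equals q_i, so q_j = q_i and 200 = 6q_i, giving q_i = 100/3.
Price P = 221 - 2·(200/3) = 263/3.
Ember's profit: (263/3 - 21)·(100/3) = 2222.2222.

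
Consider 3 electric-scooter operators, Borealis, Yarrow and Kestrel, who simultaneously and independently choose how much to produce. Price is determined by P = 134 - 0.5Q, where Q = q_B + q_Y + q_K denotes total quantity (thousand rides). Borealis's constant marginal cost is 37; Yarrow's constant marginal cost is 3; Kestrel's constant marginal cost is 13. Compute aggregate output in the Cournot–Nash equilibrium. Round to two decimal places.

174.50

Borealis's profit: π_B = (134 - 0.5Q)q_B - (37q_B). Setting ∂π_B/∂q_B = 0: 97 - q_B - (1/2)(q_Y + q_K) = 0.
Yarrow's profit: π_Y = (134 - 0.5Q)q_Y - (3q_Y). Setting ∂π_Y/∂q_Y = 0: 131 - q_Y - (1/2)(q_B + q_K) = 0.
Kestrel's profit: π_K = (134 - 0.5Q)q_K - (13q_K). Setting ∂π_K/∂q_K = 0: 121 - q_K - (1/2)(q_B + q_Y) = 0.
Adding the 3 conditions: 349 − Q − Q = 0, i.e. Q = 349/2.
Back-substituting: q_B = (97 − 349/4)/(1/2) = 39/2, q_Y = (131 − 349/4)/(1/2) = 175/2, q_K = (121 − 349/4)/(1/2) = 135/2.
Total output Q = 39/2 + 175/2 + 135/2 = 349/2.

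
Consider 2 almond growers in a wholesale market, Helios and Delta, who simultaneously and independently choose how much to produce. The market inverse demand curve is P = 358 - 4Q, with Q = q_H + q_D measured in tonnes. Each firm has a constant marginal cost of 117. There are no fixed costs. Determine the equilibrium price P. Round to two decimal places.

Each firm earns π_i = (358 - 4Q)q_i - 117q_i.
Setting ∂π_i/∂q_i = 0 with rivals' quantities fixed: 241 - 8q_i - 4q_j = 0.
With identical firms every q_j equals q_i, so q_j = q_i and 241 = 12q_i, giving q_i = 241/12.
Total output Q = 241/6, so price P = 358 - 4·(241/6) = 592/3.

197.33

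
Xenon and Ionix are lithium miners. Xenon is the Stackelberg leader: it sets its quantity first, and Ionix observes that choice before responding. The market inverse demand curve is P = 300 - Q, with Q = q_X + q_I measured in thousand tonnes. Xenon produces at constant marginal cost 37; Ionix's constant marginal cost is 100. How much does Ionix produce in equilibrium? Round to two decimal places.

Solve by backward induction. Given q_X, the follower Ionix maximises π_I = (300 - q_X - q_I)q_I - 100q_I.
∂π_I/∂q_I = 200 - q_X - 2q_I = 0 gives the reaction function q_I = (200 - q_X)/2.
The leader anticipates this reaction. Substituting into P = 300 - Q gives P = 200 - (1/2)q_X, so π_X = (200 - (1/2)q_X)q_X - 37q_X.
The leader's first-order condition 163 - q_X = 0 yields q_X = 163.
Then q_I = (200 - 163)/2 = 37/2.

18.50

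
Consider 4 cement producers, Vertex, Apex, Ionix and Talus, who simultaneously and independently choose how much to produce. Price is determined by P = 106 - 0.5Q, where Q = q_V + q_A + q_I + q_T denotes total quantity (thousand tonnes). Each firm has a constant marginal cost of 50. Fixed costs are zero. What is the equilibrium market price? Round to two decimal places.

61.20

Each firm earns π_i = (106 - 0.5Q)q_i - 50q_i.
Setting ∂π_i/∂q_i = 0 with rivals' quantities fixed: 56 - q_i - (1/2)·Σ_{j≠i} q_j = 0.
With identical firms every q_j equals q_i, so Σ_{j≠i} q_j = 3q_i and 56 = (5/2)q_i, giving q_i = 112/5.
Total output Q = 448/5, so price P = 106 - (1/2)·(448/5) = 306/5.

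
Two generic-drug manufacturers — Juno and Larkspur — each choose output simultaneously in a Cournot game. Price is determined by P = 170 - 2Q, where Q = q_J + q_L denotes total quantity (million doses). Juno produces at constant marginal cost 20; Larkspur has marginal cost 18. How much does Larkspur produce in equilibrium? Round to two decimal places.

Juno's profit: π_J = (170 - 2Q)q_J - (20q_J). Setting ∂π_J/∂q_J = 0: 150 - 4q_J - 2(q_L) = 0.
Larkspur's profit: π_L = (170 - 2Q)q_L - (18q_L). Setting ∂π_L/∂q_L = 0: 152 - 4q_L - 2(q_J) = 0.
Rearranging gives the reaction functions q_J = (150 - 2q_L)/4 and q_L = (152 - 2q_J)/4.
Solving the pair: q_J = 74/3, q_L = 77/3.

25.67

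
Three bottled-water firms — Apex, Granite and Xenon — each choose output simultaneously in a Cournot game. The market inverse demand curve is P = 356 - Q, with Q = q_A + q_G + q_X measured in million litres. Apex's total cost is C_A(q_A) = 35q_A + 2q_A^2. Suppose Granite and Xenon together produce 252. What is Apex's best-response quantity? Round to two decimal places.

With rivals' combined output fixed at 252, Apex's profit is π_A = (356 - 252 - q_A)q_A - (35q_A + 2q_A²) = (104 - q_A)q_A - (35q_A + 2q_A²).
∂π_A/∂q_A = 69 - 6q_A = 0, so q_A = 23/2.

11.50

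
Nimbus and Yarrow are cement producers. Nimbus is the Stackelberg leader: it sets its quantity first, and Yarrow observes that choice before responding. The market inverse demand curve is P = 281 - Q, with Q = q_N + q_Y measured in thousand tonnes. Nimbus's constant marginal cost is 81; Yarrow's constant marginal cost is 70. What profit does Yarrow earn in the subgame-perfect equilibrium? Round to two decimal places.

The follower Yarrow best-responds to any q_N: π_Y = (281 - Q)q_Y - 70q_Y.
Follower FOC: 211 - q_N - 2q_Y = 0, so q_Y(q_N) = (211 - q_N)/2.
Nimbus substitutes q_Y(q_N) into its own profit: π_N = q_N(281 - q_N - (211 - q_N)/2) - 81q_N = (351/2 - (1/2)q_N)q_N - 81q_N.
Maximising: ∂π_N/∂q_N = 189/2 - q_N = 0, giving q_N = 189/2.
Then q_Y = (211 - 189/2)/2 = 233/4.
Price P = 281 - 611/4 = 513/4.
Yarrow's profit: (513/4 - 70)·(233/4) = 3393.0625.

3393.06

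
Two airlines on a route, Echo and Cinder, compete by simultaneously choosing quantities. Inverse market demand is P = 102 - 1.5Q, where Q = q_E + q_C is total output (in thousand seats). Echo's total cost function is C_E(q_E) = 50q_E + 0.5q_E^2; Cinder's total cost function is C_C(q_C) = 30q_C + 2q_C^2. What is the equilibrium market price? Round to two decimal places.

74.85

Echo's profit: π_E = (102 - 1.5Q)q_E - (50q_E + (1/2)q_E²). Setting ∂π_E/∂q_E = 0: 52 - 4q_E - (3/2)(q_C) = 0.
Cinder's profit: π_C = (102 - 1.5Q)q_C - (30q_C + 2q_C²). Setting ∂π_C/∂q_C = 0: 72 - 7q_C - (3/2)(q_E) = 0.
Rearranging gives the reaction functions q_E = (52 - (3/2)q_C)/4 and q_C = (72 - (3/2)q_E)/7.
Substituting one into the other gives q_E = 1024/103 and q_C = 840/103.
Total output Q = 1864/103, so price P = 102 - (3/2)·(1864/103) = 74.8544.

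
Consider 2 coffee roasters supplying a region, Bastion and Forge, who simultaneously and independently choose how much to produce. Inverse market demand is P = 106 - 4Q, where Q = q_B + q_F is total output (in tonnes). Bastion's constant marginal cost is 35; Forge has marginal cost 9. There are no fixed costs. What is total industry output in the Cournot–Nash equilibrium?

14

Bastion's profit: π_B = (106 - 4Q)q_B - (35q_B). Setting ∂π_B/∂q_B = 0: 71 - 8q_B - 4(q_F) = 0.
Forge's first-order condition: 97 - 8q_F - 4(q_B) = 0.
Best responses: q_B = (71 - 4q_F)/8, q_F = (97 - 4q_B)/8.
Solving the pair: q_B = 15/4, q_F = 41/4.
Total output Q = 15/4 + 41/4 = 14.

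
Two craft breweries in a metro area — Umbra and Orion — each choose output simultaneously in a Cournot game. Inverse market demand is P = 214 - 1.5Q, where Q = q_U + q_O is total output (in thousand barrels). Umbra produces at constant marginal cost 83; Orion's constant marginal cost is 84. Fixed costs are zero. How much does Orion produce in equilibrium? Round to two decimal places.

Umbra's profit: π_U = (214 - 1.5Q)q_U - (83q_U). Setting ∂π_U/∂q_U = 0: 131 - 3q_U - (3/2)(q_O) = 0.
Orion's profit: π_O = (214 - 1.5Q)q_O - (84q_O). Setting ∂π_O/∂q_O = 0: 130 - 3q_O - (3/2)(q_U) = 0.
Rearranging gives the reaction functions q_U = (131 - (3/2)q_O)/3 and q_O = (130 - (3/2)q_U)/3.
Substituting one into the other gives q_U = 88/3 and q_O = 86/3.

28.67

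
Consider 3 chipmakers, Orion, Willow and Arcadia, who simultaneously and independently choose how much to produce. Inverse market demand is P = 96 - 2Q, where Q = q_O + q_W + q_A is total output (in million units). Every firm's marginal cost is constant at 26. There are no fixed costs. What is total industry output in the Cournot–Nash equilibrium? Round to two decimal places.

Each firm earns π_i = (96 - 2Q)q_i - 26q_i.
First-order condition (treating rivals' output as given): 70 - 4q_i - 2·Σ_{j≠i} q_j = 0.
By symmetry each firm produces the same amount; substituting Σ_{j≠i} q_j = 2q_i yields q_i = 70/8 = 35/4.
Total output Q = 35/4 + 35/4 + 35/4 = 105/4.

26.25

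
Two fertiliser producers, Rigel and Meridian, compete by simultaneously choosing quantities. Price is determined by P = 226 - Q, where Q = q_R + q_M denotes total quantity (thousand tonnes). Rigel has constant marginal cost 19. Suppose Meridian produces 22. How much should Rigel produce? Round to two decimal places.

With the rival's output fixed at 22, Rigel's profit is π_R = (226 - 22 - q_R)q_R - (19q_R) = (204 - q_R)q_R - (19q_R).
∂π_R/∂q_R = 185 - 2q_R = 0, so q_R = 185/2.

92.50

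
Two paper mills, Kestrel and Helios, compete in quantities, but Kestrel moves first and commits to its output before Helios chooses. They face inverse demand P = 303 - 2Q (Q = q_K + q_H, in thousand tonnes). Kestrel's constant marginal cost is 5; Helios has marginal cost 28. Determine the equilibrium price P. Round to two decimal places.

85.25

Solve by backward induction. Given q_K, the follower Helios maximises π_H = (303 - 2q_K - 2q_H)q_H - 28q_H.
Setting the follower's marginal profit to zero, 275 - 2q_K - 4q_H = 0, i.e. q_H = (275 - 2q_K)/4.
Kestrel substitutes q_H(q_K) into its own profit: π_K = q_K(303 - 2q_K - (275 - 2q_K)/2) - 5q_K = (331/2 - q_K)q_K - 5q_K.
Leader FOC: 321/2 - 2q_K = 0, so q_K = 321/4.
Then q_H = (275 - 2·(321/4))/4 = 229/8.
Total output Q = 871/8, so price P = 303 - 2·(871/8) = 341/4.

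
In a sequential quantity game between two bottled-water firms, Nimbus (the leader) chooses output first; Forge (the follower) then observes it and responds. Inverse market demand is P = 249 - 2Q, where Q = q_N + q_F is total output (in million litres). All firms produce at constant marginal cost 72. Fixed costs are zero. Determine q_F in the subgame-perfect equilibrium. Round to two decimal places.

22.13

The follower Forge best-responds to any q_N: π_F = (249 - 2Q)q_F - 72q_F.
Setting the follower's marginal profit to zero, 177 - 2q_N - 4q_F = 0, i.e. q_F = (177 - 2q_N)/4.
The leader anticipates this reaction. Substituting into P = 249 - 2Q gives P = 321/2 - q_N, so π_N = (321/2 - q_N)q_N - 72q_N.
Leader FOC: 177/2 - 2q_N = 0, so q_N = 177/4.
Then q_F = (177 - 2·(177/4))/4 = 177/8.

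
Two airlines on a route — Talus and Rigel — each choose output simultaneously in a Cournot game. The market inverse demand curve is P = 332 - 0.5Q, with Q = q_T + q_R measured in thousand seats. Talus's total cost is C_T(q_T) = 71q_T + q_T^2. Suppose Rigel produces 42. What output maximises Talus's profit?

80

With the rival's output fixed at 42, Talus's profit is π_T = (332 - (1/2)·42 - (1/2)q_T)q_T - (71q_T + q_T²) = (311 - (1/2)q_T)q_T - (71q_T + q_T²).
∂π_T/∂q_T = 240 - 3q_T = 0, so q_T = 80.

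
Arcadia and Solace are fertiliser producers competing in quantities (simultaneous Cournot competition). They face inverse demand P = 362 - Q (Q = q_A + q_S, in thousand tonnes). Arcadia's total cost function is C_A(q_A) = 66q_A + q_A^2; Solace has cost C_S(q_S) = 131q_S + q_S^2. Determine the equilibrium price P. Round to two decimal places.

256.60

Arcadia's profit: π_A = (362 - Q)q_A - (66q_A + q_A²). Setting ∂π_A/∂q_A = 0: 296 - 4q_A - (q_S) = 0.
Solace's profit: π_S = (362 - Q)q_S - (131q_S + q_S²). Setting ∂π_S/∂q_S = 0: 231 - 4q_S - (q_A) = 0.
So q_A = (296 - q_S)/4 and q_S = (231 - q_A)/4.
Substituting one into the other gives q_A = 953/15 and q_S = 628/15.
Total output Q = 527/5, so price P = 362 - 527/5 = 1283/5.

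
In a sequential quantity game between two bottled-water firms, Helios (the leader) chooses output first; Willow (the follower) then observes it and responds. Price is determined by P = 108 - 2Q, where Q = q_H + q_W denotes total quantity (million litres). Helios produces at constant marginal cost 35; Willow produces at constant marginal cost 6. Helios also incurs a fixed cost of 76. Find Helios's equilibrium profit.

Solve by backward induction. Given q_H, the follower Willow maximises π_W = (108 - 2q_H - 2q_W)q_W - 6q_W.
Follower FOC: 102 - 2q_H - 4q_W = 0, so q_W(q_H) = (102 - 2q_H)/4.
Helios substitutes q_W(q_H) into its own profit: π_H = q_H(108 - 2q_H - (102 - 2q_H)/2) - 35q_H = (57 - q_H)q_H - 35q_H.
The leader's first-order condition 22 - 2q_H = 0 yields q_H = 11.
Then q_W = (102 - 2·11)/4 = 20.
Price P = 108 - 2·31 = 46.
Helios's profit: (46 - 35)·11 - 76 = 45.

45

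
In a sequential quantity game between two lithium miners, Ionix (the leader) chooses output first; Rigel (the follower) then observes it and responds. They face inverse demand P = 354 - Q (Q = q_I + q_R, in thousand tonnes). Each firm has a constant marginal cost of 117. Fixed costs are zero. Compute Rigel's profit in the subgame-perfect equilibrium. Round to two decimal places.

Solve by backward induction. Given q_I, the follower Rigel maximises π_R = (354 - q_I - q_R)q_R - 117q_R.
Follower FOC: 237 - q_I - 2q_R = 0, so q_R(q_I) = (237 - q_I)/2.
The leader anticipates this reaction. Substituting into P = 354 - Q gives P = 471/2 - (1/2)q_I, so π_I = (471/2 - (1/2)q_I)q_I - 117q_I.
Maximising: ∂π_I/∂q_I = 237/2 - q_I = 0, giving q_I = 237/2.
Then q_R = (237 - 237/2)/2 = 237/4.
Price P = 354 - 711/4 = 705/4.
Rigel's profit: (705/4 - 117)·(237/4) = 3510.5625.

3510.56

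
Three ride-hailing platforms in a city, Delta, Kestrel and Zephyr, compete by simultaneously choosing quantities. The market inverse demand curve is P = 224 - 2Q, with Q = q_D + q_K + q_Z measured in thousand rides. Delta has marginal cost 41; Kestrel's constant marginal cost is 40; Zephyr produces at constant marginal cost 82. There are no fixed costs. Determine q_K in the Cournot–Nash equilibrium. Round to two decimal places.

Delta's profit: π_D = (224 - 2Q)q_D - (41q_D). Setting ∂π_D/∂q_D = 0: 183 - 4q_D - 2(q_K + q_Z) = 0.
Kestrel's profit: π_K = (224 - 2Q)q_K - (40q_K). Setting ∂π_K/∂q_K = 0: 184 - 4q_K - 2(q_D + q_Z) = 0.
Zephyr's profit: π_Z = (224 - 2Q)q_Z - (82q_Z). Setting ∂π_Z/∂q_Z = 0: 142 - 4q_Z - 2(q_D + q_K) = 0.
Adding the 3 conditions: 509 − 4Q − 4Q = 0, i.e. Q = 509/8.
Back-substituting: q_D = (183 − 509/4)/2 = 223/8, q_K = (184 − 509/4)/2 = 227/8, q_Z = (142 − 509/4)/2 = 59/8.

28.38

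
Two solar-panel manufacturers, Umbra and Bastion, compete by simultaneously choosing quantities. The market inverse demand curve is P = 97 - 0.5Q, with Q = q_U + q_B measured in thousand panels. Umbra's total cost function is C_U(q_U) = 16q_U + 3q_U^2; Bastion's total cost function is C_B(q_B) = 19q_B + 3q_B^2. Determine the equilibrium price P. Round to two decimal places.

86.40

Umbra's profit: π_U = (97 - 0.5Q)q_U - (16q_U + 3q_U²). Setting ∂π_U/∂q_U = 0: 81 - 7q_U - (1/2)(q_B) = 0.
Bastion's first-order condition: 78 - 7q_B - (1/2)(q_U) = 0.
Rearranging gives the reaction functions q_U = (81 - (1/2)q_B)/7 and q_B = (78 - (1/2)q_U)/7.
Substituting one into the other gives q_U = 704/65 and q_B = 674/65.
Total output Q = 106/5, so price P = 97 - (1/2)·(106/5) = 432/5.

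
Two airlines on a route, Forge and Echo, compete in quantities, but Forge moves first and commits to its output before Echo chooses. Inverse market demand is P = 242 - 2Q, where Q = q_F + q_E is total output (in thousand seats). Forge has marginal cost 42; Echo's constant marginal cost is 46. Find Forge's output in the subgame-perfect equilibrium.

Solve by backward induction. Given q_F, the follower Echo maximises π_E = (242 - 2q_F - 2q_E)q_E - 46q_E.
Setting the follower's marginal profit to zero, 196 - 2q_F - 4q_E = 0, i.e. q_E = (196 - 2q_F)/4.
Forge substitutes q_E(q_F) into its own profit: π_F = q_F(242 - 2q_F - (196 - 2q_F)/2) - 42q_F = (144 - q_F)q_F - 42q_F.
Maximising: ∂π_F/∂q_F = 102 - 2q_F = 0, giving q_F = 51.
Then q_E = (196 - 2·51)/4 = 47/2.

51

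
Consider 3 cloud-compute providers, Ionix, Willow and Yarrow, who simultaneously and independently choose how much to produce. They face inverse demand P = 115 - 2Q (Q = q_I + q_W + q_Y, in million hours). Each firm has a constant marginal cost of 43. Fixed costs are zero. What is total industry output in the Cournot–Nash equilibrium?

27

Each firm earns π_i = (115 - 2Q)q_i - 43q_i.
First-order condition (treating rivals' output as given): 72 - 4q_i - 2·Σ_{j≠i} q_j = 0.
By symmetry each firm produces the same amount; substituting Σ_{j≠i} q_j = 2q_i yields q_i = 72/8 = 9.
Total output Q = 9 + 9 + 9 = 27.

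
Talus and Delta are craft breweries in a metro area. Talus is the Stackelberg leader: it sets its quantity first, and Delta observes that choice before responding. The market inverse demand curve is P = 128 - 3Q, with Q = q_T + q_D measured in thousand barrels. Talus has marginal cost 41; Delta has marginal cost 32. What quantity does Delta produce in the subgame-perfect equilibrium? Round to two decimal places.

Solve by backward induction. Given q_T, the follower Delta maximises π_D = (128 - 3q_T - 3q_D)q_D - 32q_D.
Setting the follower's marginal profit to zero, 96 - 3q_T - 6q_D = 0, i.e. q_D = (96 - 3q_T)/6.
The leader anticipates this reaction. Substituting into P = 128 - 3Q gives P = 80 - (3/2)q_T, so π_T = (80 - (3/2)q_T)q_T - 41q_T.
The leader's first-order condition 39 - 3q_T = 0 yields q_T = 13.
Then q_D = (96 - 3·13)/6 = 19/2.

9.50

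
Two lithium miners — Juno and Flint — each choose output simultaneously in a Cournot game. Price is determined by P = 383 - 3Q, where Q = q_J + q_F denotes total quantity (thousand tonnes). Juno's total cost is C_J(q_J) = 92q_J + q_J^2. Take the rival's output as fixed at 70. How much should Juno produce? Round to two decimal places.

With the rival's output fixed at 70, Juno's profit is π_J = (383 - 3·70 - 3q_J)q_J - (92q_J + q_J²) = (173 - 3q_J)q_J - (92q_J + q_J²).
∂π_J/∂q_J = 81 - 8q_J = 0, so q_J = 81/8.

10.13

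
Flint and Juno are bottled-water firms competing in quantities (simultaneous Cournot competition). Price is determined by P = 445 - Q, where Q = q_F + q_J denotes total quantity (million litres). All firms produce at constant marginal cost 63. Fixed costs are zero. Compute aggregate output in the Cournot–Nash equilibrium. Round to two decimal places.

A representative firm's profit is π_i = q_i(445 - Q) - 63q_i.
Setting ∂π_i/∂q_i = 0 with rivals' quantities fixed: 382 - 2q_i - q_j = 0.
With identical firms every q_j equals q_i, so q_j = q_i and 382 = 3q_i, giving q_i = 382/3.
Total output Q = 382/3 + 382/3 = 764/3.

254.67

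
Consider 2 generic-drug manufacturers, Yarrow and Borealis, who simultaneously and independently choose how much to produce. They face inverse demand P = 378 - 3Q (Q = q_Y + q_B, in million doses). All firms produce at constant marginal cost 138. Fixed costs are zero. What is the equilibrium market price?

Each firm earns π_i = (378 - 3Q)q_i - 138q_i.
First-order condition (treating rivals' output as given): 240 - 6q_i - 3q_j = 0.
With identical firms every q_j equals q_i, so q_j = q_i and 240 = 9q_i, giving q_i = 80/3.
Total output Q = 160/3, so price P = 378 - 3·(160/3) = 218.

218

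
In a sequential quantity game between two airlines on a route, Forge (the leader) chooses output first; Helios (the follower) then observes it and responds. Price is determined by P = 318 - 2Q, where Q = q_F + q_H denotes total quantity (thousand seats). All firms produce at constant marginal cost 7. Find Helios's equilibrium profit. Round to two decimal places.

3022.53

The follower Helios best-responds to any q_F: π_H = (318 - 2Q)q_H - 7q_H.
∂π_H/∂q_H = 311 - 2q_F - 4q_H = 0 gives the reaction function q_H = (311 - 2q_F)/4.
The leader anticipates this reaction. Substituting into P = 318 - 2Q gives P = 325/2 - q_F, so π_F = (325/2 - q_F)q_F - 7q_F.
The leader's first-order condition 311/2 - 2q_F = 0 yields q_F = 311/4.
Then q_H = (311 - 2·(311/4))/4 = 311/8.
Price P = 318 - 2·(933/8) = 339/4.
Helios's profit: (339/4 - 7)·(311/8) = 3022.5313.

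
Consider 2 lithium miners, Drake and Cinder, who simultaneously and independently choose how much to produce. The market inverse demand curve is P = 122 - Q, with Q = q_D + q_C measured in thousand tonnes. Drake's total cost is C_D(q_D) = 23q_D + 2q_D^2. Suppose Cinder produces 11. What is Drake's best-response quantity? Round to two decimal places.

14.67

With the rival's output fixed at 11, Drake's profit is π_D = (122 - 11 - q_D)q_D - (23q_D + 2q_D²) = (111 - q_D)q_D - (23q_D + 2q_D²).
∂π_D/∂q_D = 88 - 6q_D = 0, so q_D = 44/3.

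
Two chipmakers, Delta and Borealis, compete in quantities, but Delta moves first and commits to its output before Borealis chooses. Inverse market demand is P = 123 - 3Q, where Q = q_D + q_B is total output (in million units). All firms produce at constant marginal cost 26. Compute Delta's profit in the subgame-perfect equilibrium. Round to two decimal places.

392.04

Solve by backward induction. Given q_D, the follower Borealis maximises π_B = (123 - 3q_D - 3q_B)q_B - 26q_B.
Setting the follower's marginal profit to zero, 97 - 3q_D - 6q_B = 0, i.e. q_B = (97 - 3q_D)/6.
Delta substitutes q_B(q_D) into its own profit: π_D = q_D(123 - 3q_D - (97 - 3q_D)/2) - 26q_D = (149/2 - (3/2)q_D)q_D - 26q_D.
The leader's first-order condition 97/2 - 3q_D = 0 yields q_D = 97/6.
Then q_B = (97 - 3·(97/6))/6 = 97/12.
Price P = 123 - 3·(97/4) = 201/4.
Delta's profit: (201/4 - 26)·(97/6) = 392.0417.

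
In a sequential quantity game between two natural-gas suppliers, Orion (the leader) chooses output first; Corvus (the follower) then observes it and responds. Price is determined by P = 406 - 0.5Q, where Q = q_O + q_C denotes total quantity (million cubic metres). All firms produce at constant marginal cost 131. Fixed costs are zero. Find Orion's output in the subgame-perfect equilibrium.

Solve by backward induction. Given q_O, the follower Corvus maximises π_C = (406 - (1/2)q_O - (1/2)q_C)q_C - 131q_C.
∂π_C/∂q_C = 275 - (1/2)q_O - q_C = 0 gives the reaction function q_C = (275 - (1/2)q_O).
The leader anticipates this reaction. Substituting into P = 406 - 0.5Q gives P = 537/2 - (1/4)q_O, so π_O = (537/2 - (1/4)q_O)q_O - 131q_O.
Maximising: ∂π_O/∂q_O = 275/2 - (1/2)q_O = 0, giving q_O = 275.
Then q_C = (275 - (1/2)·275) = 275/2.

275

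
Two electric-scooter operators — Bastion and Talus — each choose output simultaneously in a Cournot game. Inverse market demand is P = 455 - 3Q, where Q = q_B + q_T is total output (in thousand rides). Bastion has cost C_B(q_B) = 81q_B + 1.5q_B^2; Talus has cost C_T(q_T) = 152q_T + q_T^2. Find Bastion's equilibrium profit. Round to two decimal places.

4919.38

Bastion's profit: π_B = (455 - 3Q)q_B - (81q_B + (3/2)q_B²). Setting ∂π_B/∂q_B = 0: 374 - 9q_B - 3(q_T) = 0.
Talus's profit: π_T = (455 - 3Q)q_T - (152q_T + q_T²). Setting ∂π_T/∂q_T = 0: 303 - 8q_T - 3(q_B) = 0.
Rearranging gives the reaction functions q_B = (374 - 3q_T)/9 and q_T = (303 - 3q_B)/8.
Solving the pair: q_B = 33.0635, q_T = 535/21.
Price P = 455 - 3·58.5397 = 279.3810.
Bastion's profit: 279.3810·33.0635 - 81·33.0635 - (3/2)·33.0635² = 4919.3753.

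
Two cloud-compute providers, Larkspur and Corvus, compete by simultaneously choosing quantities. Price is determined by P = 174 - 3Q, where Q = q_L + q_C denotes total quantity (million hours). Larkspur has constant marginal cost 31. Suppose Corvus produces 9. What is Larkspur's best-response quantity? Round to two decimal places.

19.33

With the rival's output fixed at 9, Larkspur's profit is π_L = (174 - 3·9 - 3q_L)q_L - (31q_L) = (147 - 3q_L)q_L - (31q_L).
∂π_L/∂q_L = 116 - 6q_L = 0, so q_L = 58/3.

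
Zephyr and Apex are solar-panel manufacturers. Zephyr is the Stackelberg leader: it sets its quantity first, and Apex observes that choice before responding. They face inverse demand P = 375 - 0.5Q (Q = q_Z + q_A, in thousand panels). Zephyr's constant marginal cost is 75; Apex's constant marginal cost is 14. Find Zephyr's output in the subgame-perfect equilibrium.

239

The follower Apex best-responds to any q_Z: π_A = (375 - 0.5Q)q_A - 14q_A.
Follower FOC: 361 - (1/2)q_Z - q_A = 0, so q_A(q_Z) = (361 - (1/2)q_Z).
The leader anticipates this reaction. Substituting into P = 375 - 0.5Q gives P = 389/2 - (1/4)q_Z, so π_Z = (389/2 - (1/4)q_Z)q_Z - 75q_Z.
Maximising: ∂π_Z/∂q_Z = 239/2 - (1/2)q_Z = 0, giving q_Z = 239.
Then q_A = (361 - (1/2)·239) = 483/2.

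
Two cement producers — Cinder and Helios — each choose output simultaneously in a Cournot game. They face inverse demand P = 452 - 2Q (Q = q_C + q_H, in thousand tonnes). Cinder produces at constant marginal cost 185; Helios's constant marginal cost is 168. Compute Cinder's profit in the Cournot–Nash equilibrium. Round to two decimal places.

Cinder's profit: π_C = (452 - 2Q)q_C - (185q_C). Setting ∂π_C/∂q_C = 0: 267 - 4q_C - 2(q_H) = 0.
Helios's first-order condition: 284 - 4q_H - 2(q_C) = 0.
Best responses: q_C = (267 - 2q_H)/4, q_H = (284 - 2q_C)/4.
Solving the pair: q_C = 125/3, q_H = 301/6.
Price P = 452 - 2·(551/6) = 805/3.
Cinder's profit: (805/3 - 185)·(125/3) = 3472.2222.

3472.22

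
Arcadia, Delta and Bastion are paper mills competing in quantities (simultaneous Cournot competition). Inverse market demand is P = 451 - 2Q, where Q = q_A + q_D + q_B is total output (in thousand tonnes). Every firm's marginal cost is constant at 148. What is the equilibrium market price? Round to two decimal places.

A representative firm's profit is π_i = q_i(451 - 2Q) - 148q_i.
Setting ∂π_i/∂q_i = 0 with rivals' quantities fixed: 303 - 4q_i - 2·Σ_{j≠i} q_j = 0.
By symmetry each firm produces the same amount; substituting Σ_{j≠i} q_j = 2q_i yields q_i = 303/8.
Total output Q = 909/8, so price P = 451 - 2·(909/8) = 895/4.

223.75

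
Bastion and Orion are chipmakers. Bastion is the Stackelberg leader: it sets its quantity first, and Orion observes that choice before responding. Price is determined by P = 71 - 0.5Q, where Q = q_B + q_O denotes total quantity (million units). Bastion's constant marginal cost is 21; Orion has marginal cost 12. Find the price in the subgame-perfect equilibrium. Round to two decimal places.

Solve by backward induction. Given q_B, the follower Orion maximises π_O = (71 - (1/2)q_B - (1/2)q_O)q_O - 12q_O.
Follower FOC: 59 - (1/2)q_B - q_O = 0, so q_O(q_B) = (59 - (1/2)q_B).
The leader anticipates this reaction. Substituting into P = 71 - 0.5Q gives P = 83/2 - (1/4)q_B, so π_B = (83/2 - (1/4)q_B)q_B - 21q_B.
Maximising: ∂π_B/∂q_B = 41/2 - (1/2)q_B = 0, giving q_B = 41.
Then q_O = (59 - (1/2)·41) = 77/2.
Total output Q = 159/2, so price P = 71 - (1/2)·(159/2) = 125/4.

31.25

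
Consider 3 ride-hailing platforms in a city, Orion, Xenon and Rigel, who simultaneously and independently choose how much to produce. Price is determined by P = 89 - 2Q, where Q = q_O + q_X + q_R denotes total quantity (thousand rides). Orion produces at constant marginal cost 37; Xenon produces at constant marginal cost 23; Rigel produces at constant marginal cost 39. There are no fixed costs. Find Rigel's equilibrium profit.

Orion's profit: π_O = (89 - 2Q)q_O - (37q_O). Setting ∂π_O/∂q_O = 0: 52 - 4q_O - 2(q_X + q_R) = 0.
Xenon's first-order condition: 66 - 4q_X - 2(q_O + q_R) = 0.
Rigel's profit: π_R = (89 - 2Q)q_R - (39q_R). Setting ∂π_R/∂q_R = 0: 50 - 4q_R - 2(q_O + q_X) = 0.
Summing all 3 equations gives 168 − 8Q = 0, hence Q = 21.
Back-substituting: q_O = (52 − 42)/2 = 5, q_X = (66 − 42)/2 = 12, q_R = (50 − 42)/2 = 4.
Price P = 89 - 2·21 = 47.
Rigel's profit: (47 - 39)·4 = 32.

32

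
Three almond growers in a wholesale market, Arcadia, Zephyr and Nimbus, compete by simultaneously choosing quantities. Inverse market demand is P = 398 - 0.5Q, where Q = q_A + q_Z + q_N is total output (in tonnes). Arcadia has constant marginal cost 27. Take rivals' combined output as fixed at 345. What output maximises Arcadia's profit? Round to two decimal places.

198.50

With rivals' combined output fixed at 345, Arcadia's profit is π_A = (398 - (1/2)·345 - (1/2)q_A)q_A - (27q_A) = (451/2 - (1/2)q_A)q_A - (27q_A).
∂π_A/∂q_A = 397/2 - q_A = 0, so q_A = 397/2.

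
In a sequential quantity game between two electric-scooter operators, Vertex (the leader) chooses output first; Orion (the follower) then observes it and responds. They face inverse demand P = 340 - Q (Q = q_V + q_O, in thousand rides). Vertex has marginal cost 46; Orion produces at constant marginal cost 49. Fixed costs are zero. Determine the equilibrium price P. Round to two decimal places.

120.25

The follower Orion best-responds to any q_V: π_O = (340 - Q)q_O - 49q_O.
∂π_O/∂q_O = 291 - q_V - 2q_O = 0 gives the reaction function q_O = (291 - q_V)/2.
The leader anticipates this reaction. Substituting into P = 340 - Q gives P = 389/2 - (1/2)q_V, so π_V = (389/2 - (1/2)q_V)q_V - 46q_V.
Maximising: ∂π_V/∂q_V = 297/2 - q_V = 0, giving q_V = 297/2.
Then q_O = (291 - 297/2)/2 = 285/4.
Total output Q = 879/4, so price P = 340 - 879/4 = 481/4.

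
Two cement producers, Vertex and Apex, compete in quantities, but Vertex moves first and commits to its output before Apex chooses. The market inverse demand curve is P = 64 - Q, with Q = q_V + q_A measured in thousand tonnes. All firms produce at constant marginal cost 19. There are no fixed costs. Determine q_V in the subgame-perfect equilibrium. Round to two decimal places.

22.50

Solve by backward induction. Given q_V, the follower Apex maximises π_A = (64 - q_V - q_A)q_A - 19q_A.
Setting the follower's marginal profit to zero, 45 - q_V - 2q_A = 0, i.e. q_A = (45 - q_V)/2.
The leader anticipates this reaction. Substituting into P = 64 - Q gives P = 83/2 - (1/2)q_V, so π_V = (83/2 - (1/2)q_V)q_V - 19q_V.
Leader FOC: 45/2 - q_V = 0, so q_V = 45/2.
Then q_A = (45 - 45/2)/2 = 45/4.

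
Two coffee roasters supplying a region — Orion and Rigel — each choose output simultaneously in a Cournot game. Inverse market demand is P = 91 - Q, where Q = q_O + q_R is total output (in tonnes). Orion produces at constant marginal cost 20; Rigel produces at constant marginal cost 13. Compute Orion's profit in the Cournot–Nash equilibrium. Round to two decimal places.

455.11

Orion's profit: π_O = (91 - Q)q_O - (20q_O). Setting ∂π_O/∂q_O = 0: 71 - 2q_O - (q_R) = 0.
Rigel's profit: π_R = (91 - Q)q_R - (13q_R). Setting ∂π_R/∂q_R = 0: 78 - 2q_R - (q_O) = 0.
Best responses: q_O = (71 - q_R)/2, q_R = (78 - q_O)/2.
Solving the pair: q_O = 64/3, q_R = 85/3.
Price P = 91 - 149/3 = 124/3.
Orion's profit: (124/3 - 20)·(64/3) = 455.1111.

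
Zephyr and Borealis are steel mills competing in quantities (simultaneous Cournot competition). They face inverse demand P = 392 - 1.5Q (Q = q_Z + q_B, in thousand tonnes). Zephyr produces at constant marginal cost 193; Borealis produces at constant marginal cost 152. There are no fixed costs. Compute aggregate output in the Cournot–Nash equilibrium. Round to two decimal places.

Zephyr's profit: π_Z = (392 - 1.5Q)q_Z - (193q_Z). Setting ∂π_Z/∂q_Z = 0: 199 - 3q_Z - (3/2)(q_B) = 0.
Borealis's first-order condition: 240 - 3q_B - (3/2)(q_Z) = 0.
So q_Z = (199 - (3/2)q_B)/3 and q_B = (240 - (3/2)q_Z)/3.
Solving the pair: q_Z = 316/9, q_B = 562/9.
Total output Q = 316/9 + 562/9 = 878/9.

97.56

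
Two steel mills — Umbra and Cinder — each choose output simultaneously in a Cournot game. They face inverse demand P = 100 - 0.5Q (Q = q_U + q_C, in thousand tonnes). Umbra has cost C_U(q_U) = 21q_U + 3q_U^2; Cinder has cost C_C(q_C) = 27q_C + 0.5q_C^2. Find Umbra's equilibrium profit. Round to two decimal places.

Umbra's profit: π_U = (100 - 0.5Q)q_U - (21q_U + 3q_U²). Setting ∂π_U/∂q_U = 0: 79 - 7q_U - (1/2)(q_C) = 0.
Cinder's first-order condition: 73 - 2q_C - (1/2)(q_U) = 0.
Rearranging gives the reaction functions q_U = (79 - (1/2)q_C)/7 and q_C = (73 - (1/2)q_U)/2.
Substituting one into the other gives q_U = 486/55 and q_C = 1886/55.
Price P = 100 - (1/2)·43.1273 = 78.4364.
Umbra's profit: 78.4364·(486/55) - 21·(486/55) - 3(486/55)² = 273.2846.

273.28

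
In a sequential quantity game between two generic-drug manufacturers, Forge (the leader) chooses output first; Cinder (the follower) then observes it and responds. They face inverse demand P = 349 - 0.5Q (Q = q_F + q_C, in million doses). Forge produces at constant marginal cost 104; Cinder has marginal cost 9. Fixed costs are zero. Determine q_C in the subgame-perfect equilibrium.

Solve by backward induction. Given q_F, the follower Cinder maximises π_C = (349 - (1/2)q_F - (1/2)q_C)q_C - 9q_C.
Setting the follower's marginal profit to zero, 340 - (1/2)q_F - q_C = 0, i.e. q_C = (340 - (1/2)q_F).
The leader anticipates this reaction. Substituting into P = 349 - 0.5Q gives P = 179 - (1/4)q_F, so π_F = (179 - (1/4)q_F)q_F - 104q_F.
The leader's first-order condition 75 - (1/2)q_F = 0 yields q_F = 150.
Then q_C = (340 - (1/2)·150) = 265.

265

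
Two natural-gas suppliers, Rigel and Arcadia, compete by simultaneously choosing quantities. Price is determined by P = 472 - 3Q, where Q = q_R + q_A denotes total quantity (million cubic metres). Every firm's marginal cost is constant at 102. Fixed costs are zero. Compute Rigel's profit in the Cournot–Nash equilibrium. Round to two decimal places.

5070.37

Each firm earns π_i = (472 - 3Q)q_i - 102q_i.
Setting ∂π_i/∂q_i = 0 with rivals' quantities fixed: 370 - 6q_i - 3q_j = 0.
By symmetry each firm produces the same amount; substituting q_j = q_i yields q_i = 370/9.
Price P = 472 - 3·(740/9) = 676/3.
Rigel's profit: (676/3 - 102)·(370/9) = 5070.3704.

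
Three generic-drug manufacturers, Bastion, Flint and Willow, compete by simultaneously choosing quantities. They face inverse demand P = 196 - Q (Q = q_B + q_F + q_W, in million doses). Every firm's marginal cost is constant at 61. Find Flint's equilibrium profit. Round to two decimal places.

1139.06

A representative firm's profit is π_i = q_i(196 - Q) - 61q_i.
First-order condition (treating rivals' output as given): 135 - 2q_i - Σ_{j≠i} q_j = 0.
By symmetry each firm produces the same amount; substituting Σ_{j≠i} q_j = 2q_i yields q_i = 135/4.
Price P = 196 - 405/4 = 379/4.
Flint's profit: (379/4 - 61)·(135/4) = 1139.0625.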